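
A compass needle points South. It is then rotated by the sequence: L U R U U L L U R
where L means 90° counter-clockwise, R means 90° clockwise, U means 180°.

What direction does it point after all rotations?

Answer: Final heading: East

Derivation:
Start: South
  L (left (90° counter-clockwise)) -> East
  U (U-turn (180°)) -> West
  R (right (90° clockwise)) -> North
  U (U-turn (180°)) -> South
  U (U-turn (180°)) -> North
  L (left (90° counter-clockwise)) -> West
  L (left (90° counter-clockwise)) -> South
  U (U-turn (180°)) -> North
  R (right (90° clockwise)) -> East
Final: East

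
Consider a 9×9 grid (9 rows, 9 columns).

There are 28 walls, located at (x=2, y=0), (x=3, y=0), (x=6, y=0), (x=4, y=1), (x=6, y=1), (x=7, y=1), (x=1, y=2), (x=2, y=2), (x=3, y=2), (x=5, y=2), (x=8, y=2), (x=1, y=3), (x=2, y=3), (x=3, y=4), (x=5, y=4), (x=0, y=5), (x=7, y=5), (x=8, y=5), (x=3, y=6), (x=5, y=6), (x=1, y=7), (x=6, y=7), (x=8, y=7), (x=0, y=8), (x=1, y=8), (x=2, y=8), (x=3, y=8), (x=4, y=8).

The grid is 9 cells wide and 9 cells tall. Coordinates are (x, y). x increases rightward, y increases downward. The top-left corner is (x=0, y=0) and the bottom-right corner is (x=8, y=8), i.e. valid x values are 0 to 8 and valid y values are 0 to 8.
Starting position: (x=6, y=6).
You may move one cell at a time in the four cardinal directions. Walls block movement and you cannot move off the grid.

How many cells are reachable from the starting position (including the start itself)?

BFS flood-fill from (x=6, y=6):
  Distance 0: (x=6, y=6)
  Distance 1: (x=6, y=5), (x=7, y=6)
  Distance 2: (x=6, y=4), (x=5, y=5), (x=8, y=6), (x=7, y=7)
  Distance 3: (x=6, y=3), (x=7, y=4), (x=4, y=5), (x=7, y=8)
  Distance 4: (x=6, y=2), (x=5, y=3), (x=7, y=3), (x=4, y=4), (x=8, y=4), (x=3, y=5), (x=4, y=6), (x=6, y=8), (x=8, y=8)
  Distance 5: (x=7, y=2), (x=4, y=3), (x=8, y=3), (x=2, y=5), (x=4, y=7), (x=5, y=8)
  Distance 6: (x=4, y=2), (x=3, y=3), (x=2, y=4), (x=1, y=5), (x=2, y=6), (x=3, y=7), (x=5, y=7)
  Distance 7: (x=1, y=4), (x=1, y=6), (x=2, y=7)
  Distance 8: (x=0, y=4), (x=0, y=6)
  Distance 9: (x=0, y=3), (x=0, y=7)
  Distance 10: (x=0, y=2)
  Distance 11: (x=0, y=1)
  Distance 12: (x=0, y=0), (x=1, y=1)
  Distance 13: (x=1, y=0), (x=2, y=1)
  Distance 14: (x=3, y=1)
Total reachable: 47 (grid has 53 open cells total)

Answer: Reachable cells: 47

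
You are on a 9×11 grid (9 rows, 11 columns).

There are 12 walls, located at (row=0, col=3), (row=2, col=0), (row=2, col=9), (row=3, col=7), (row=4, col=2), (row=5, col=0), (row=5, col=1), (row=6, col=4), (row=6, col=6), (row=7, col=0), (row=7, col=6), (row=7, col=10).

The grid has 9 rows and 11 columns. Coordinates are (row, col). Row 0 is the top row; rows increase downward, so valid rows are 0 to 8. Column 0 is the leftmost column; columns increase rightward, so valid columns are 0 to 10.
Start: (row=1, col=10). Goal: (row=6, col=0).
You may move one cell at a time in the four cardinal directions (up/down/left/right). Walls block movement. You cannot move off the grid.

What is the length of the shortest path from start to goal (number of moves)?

BFS from (row=1, col=10) until reaching (row=6, col=0):
  Distance 0: (row=1, col=10)
  Distance 1: (row=0, col=10), (row=1, col=9), (row=2, col=10)
  Distance 2: (row=0, col=9), (row=1, col=8), (row=3, col=10)
  Distance 3: (row=0, col=8), (row=1, col=7), (row=2, col=8), (row=3, col=9), (row=4, col=10)
  Distance 4: (row=0, col=7), (row=1, col=6), (row=2, col=7), (row=3, col=8), (row=4, col=9), (row=5, col=10)
  Distance 5: (row=0, col=6), (row=1, col=5), (row=2, col=6), (row=4, col=8), (row=5, col=9), (row=6, col=10)
  Distance 6: (row=0, col=5), (row=1, col=4), (row=2, col=5), (row=3, col=6), (row=4, col=7), (row=5, col=8), (row=6, col=9)
  Distance 7: (row=0, col=4), (row=1, col=3), (row=2, col=4), (row=3, col=5), (row=4, col=6), (row=5, col=7), (row=6, col=8), (row=7, col=9)
  Distance 8: (row=1, col=2), (row=2, col=3), (row=3, col=4), (row=4, col=5), (row=5, col=6), (row=6, col=7), (row=7, col=8), (row=8, col=9)
  Distance 9: (row=0, col=2), (row=1, col=1), (row=2, col=2), (row=3, col=3), (row=4, col=4), (row=5, col=5), (row=7, col=7), (row=8, col=8), (row=8, col=10)
  Distance 10: (row=0, col=1), (row=1, col=0), (row=2, col=1), (row=3, col=2), (row=4, col=3), (row=5, col=4), (row=6, col=5), (row=8, col=7)
  Distance 11: (row=0, col=0), (row=3, col=1), (row=5, col=3), (row=7, col=5), (row=8, col=6)
  Distance 12: (row=3, col=0), (row=4, col=1), (row=5, col=2), (row=6, col=3), (row=7, col=4), (row=8, col=5)
  Distance 13: (row=4, col=0), (row=6, col=2), (row=7, col=3), (row=8, col=4)
  Distance 14: (row=6, col=1), (row=7, col=2), (row=8, col=3)
  Distance 15: (row=6, col=0), (row=7, col=1), (row=8, col=2)  <- goal reached here
One shortest path (15 moves): (row=1, col=10) -> (row=1, col=9) -> (row=1, col=8) -> (row=1, col=7) -> (row=1, col=6) -> (row=1, col=5) -> (row=1, col=4) -> (row=1, col=3) -> (row=2, col=3) -> (row=3, col=3) -> (row=4, col=3) -> (row=5, col=3) -> (row=5, col=2) -> (row=6, col=2) -> (row=6, col=1) -> (row=6, col=0)

Answer: Shortest path length: 15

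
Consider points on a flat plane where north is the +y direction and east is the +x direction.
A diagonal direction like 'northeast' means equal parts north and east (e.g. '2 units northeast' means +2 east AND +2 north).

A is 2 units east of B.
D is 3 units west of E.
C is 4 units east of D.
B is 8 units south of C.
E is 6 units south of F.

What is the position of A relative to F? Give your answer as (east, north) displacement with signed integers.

Answer: A is at (east=3, north=-14) relative to F.

Derivation:
Place F at the origin (east=0, north=0).
  E is 6 units south of F: delta (east=+0, north=-6); E at (east=0, north=-6).
  D is 3 units west of E: delta (east=-3, north=+0); D at (east=-3, north=-6).
  C is 4 units east of D: delta (east=+4, north=+0); C at (east=1, north=-6).
  B is 8 units south of C: delta (east=+0, north=-8); B at (east=1, north=-14).
  A is 2 units east of B: delta (east=+2, north=+0); A at (east=3, north=-14).
Therefore A relative to F: (east=3, north=-14).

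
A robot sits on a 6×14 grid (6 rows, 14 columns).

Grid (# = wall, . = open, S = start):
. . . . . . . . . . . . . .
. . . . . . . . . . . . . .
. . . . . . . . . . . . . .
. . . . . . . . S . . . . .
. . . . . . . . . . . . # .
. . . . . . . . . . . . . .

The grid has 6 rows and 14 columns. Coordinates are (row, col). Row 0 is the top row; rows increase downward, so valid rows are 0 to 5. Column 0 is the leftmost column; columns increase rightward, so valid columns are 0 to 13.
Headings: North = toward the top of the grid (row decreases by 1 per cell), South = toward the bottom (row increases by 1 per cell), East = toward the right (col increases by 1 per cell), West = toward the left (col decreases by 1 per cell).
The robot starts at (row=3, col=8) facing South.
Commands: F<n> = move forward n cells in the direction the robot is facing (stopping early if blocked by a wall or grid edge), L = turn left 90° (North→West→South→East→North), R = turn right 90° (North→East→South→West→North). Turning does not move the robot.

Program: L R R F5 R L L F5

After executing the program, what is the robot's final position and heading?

Start: (row=3, col=8), facing South
  L: turn left, now facing East
  R: turn right, now facing South
  R: turn right, now facing West
  F5: move forward 5, now at (row=3, col=3)
  R: turn right, now facing North
  L: turn left, now facing West
  L: turn left, now facing South
  F5: move forward 2/5 (blocked), now at (row=5, col=3)
Final: (row=5, col=3), facing South

Answer: Final position: (row=5, col=3), facing South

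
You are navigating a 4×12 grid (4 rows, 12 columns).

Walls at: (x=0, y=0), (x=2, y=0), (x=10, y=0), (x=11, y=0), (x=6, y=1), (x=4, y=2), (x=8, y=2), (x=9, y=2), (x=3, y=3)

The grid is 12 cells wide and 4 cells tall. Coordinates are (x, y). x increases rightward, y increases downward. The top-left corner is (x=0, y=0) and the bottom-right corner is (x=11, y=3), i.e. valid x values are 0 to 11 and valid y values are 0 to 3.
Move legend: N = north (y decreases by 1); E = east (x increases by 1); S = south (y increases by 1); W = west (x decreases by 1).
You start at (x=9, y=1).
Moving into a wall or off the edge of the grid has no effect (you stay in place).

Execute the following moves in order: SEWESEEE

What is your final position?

Start: (x=9, y=1)
  S (south): blocked, stay at (x=9, y=1)
  E (east): (x=9, y=1) -> (x=10, y=1)
  W (west): (x=10, y=1) -> (x=9, y=1)
  E (east): (x=9, y=1) -> (x=10, y=1)
  S (south): (x=10, y=1) -> (x=10, y=2)
  E (east): (x=10, y=2) -> (x=11, y=2)
  E (east): blocked, stay at (x=11, y=2)
  E (east): blocked, stay at (x=11, y=2)
Final: (x=11, y=2)

Answer: Final position: (x=11, y=2)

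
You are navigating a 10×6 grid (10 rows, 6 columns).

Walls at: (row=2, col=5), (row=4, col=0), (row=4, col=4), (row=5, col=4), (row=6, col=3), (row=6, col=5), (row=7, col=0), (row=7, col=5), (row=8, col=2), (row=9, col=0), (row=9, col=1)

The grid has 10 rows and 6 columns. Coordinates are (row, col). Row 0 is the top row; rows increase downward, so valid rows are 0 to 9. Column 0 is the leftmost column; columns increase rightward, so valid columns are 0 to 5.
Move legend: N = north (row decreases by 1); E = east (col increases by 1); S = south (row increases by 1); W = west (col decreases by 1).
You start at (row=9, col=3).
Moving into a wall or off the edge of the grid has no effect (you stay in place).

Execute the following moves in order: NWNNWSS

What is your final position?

Answer: Final position: (row=7, col=2)

Derivation:
Start: (row=9, col=3)
  N (north): (row=9, col=3) -> (row=8, col=3)
  W (west): blocked, stay at (row=8, col=3)
  N (north): (row=8, col=3) -> (row=7, col=3)
  N (north): blocked, stay at (row=7, col=3)
  W (west): (row=7, col=3) -> (row=7, col=2)
  S (south): blocked, stay at (row=7, col=2)
  S (south): blocked, stay at (row=7, col=2)
Final: (row=7, col=2)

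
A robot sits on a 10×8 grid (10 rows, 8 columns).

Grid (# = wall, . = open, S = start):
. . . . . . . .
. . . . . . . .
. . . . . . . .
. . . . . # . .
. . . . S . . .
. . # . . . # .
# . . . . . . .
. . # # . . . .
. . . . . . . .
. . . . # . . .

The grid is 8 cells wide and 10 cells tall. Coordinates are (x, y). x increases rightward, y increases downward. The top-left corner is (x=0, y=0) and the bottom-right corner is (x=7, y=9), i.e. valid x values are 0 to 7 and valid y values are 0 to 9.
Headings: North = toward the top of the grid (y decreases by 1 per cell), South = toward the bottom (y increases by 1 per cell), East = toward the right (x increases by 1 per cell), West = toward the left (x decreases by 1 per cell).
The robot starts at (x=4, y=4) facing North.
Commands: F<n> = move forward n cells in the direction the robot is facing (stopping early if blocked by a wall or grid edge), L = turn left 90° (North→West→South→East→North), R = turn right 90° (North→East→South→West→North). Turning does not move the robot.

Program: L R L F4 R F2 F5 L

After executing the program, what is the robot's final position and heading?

Start: (x=4, y=4), facing North
  L: turn left, now facing West
  R: turn right, now facing North
  L: turn left, now facing West
  F4: move forward 4, now at (x=0, y=4)
  R: turn right, now facing North
  F2: move forward 2, now at (x=0, y=2)
  F5: move forward 2/5 (blocked), now at (x=0, y=0)
  L: turn left, now facing West
Final: (x=0, y=0), facing West

Answer: Final position: (x=0, y=0), facing West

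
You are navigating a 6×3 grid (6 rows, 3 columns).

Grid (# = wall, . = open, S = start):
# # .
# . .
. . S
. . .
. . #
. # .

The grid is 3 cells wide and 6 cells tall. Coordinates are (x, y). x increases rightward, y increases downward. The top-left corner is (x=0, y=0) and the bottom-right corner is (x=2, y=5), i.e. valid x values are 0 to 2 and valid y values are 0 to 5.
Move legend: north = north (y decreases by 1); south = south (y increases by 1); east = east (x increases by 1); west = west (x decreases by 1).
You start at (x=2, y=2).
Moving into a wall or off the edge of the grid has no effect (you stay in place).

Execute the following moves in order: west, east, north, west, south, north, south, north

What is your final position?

Answer: Final position: (x=1, y=1)

Derivation:
Start: (x=2, y=2)
  west (west): (x=2, y=2) -> (x=1, y=2)
  east (east): (x=1, y=2) -> (x=2, y=2)
  north (north): (x=2, y=2) -> (x=2, y=1)
  west (west): (x=2, y=1) -> (x=1, y=1)
  south (south): (x=1, y=1) -> (x=1, y=2)
  north (north): (x=1, y=2) -> (x=1, y=1)
  south (south): (x=1, y=1) -> (x=1, y=2)
  north (north): (x=1, y=2) -> (x=1, y=1)
Final: (x=1, y=1)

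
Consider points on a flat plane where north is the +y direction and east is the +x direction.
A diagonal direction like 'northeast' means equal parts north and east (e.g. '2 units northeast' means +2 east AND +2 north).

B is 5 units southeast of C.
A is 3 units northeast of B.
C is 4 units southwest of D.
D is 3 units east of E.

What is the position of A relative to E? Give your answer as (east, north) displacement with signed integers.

Answer: A is at (east=7, north=-6) relative to E.

Derivation:
Place E at the origin (east=0, north=0).
  D is 3 units east of E: delta (east=+3, north=+0); D at (east=3, north=0).
  C is 4 units southwest of D: delta (east=-4, north=-4); C at (east=-1, north=-4).
  B is 5 units southeast of C: delta (east=+5, north=-5); B at (east=4, north=-9).
  A is 3 units northeast of B: delta (east=+3, north=+3); A at (east=7, north=-6).
Therefore A relative to E: (east=7, north=-6).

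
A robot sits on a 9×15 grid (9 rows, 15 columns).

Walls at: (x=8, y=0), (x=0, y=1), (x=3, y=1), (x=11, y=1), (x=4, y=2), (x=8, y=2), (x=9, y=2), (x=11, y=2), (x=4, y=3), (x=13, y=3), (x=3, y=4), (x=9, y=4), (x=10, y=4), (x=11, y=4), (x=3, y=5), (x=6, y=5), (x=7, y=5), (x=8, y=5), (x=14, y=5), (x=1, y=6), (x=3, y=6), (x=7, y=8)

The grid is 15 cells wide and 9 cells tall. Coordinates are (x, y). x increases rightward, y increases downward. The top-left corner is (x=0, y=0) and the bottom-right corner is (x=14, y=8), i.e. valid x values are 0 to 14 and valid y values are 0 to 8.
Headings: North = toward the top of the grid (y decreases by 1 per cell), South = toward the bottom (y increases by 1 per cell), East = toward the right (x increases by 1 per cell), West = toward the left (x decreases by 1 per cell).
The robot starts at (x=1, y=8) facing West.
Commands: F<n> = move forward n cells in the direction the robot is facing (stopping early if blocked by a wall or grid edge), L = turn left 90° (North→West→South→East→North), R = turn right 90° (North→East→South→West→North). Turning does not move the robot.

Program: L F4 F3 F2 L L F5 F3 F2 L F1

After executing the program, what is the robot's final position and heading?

Start: (x=1, y=8), facing West
  L: turn left, now facing South
  F4: move forward 0/4 (blocked), now at (x=1, y=8)
  F3: move forward 0/3 (blocked), now at (x=1, y=8)
  F2: move forward 0/2 (blocked), now at (x=1, y=8)
  L: turn left, now facing East
  L: turn left, now facing North
  F5: move forward 1/5 (blocked), now at (x=1, y=7)
  F3: move forward 0/3 (blocked), now at (x=1, y=7)
  F2: move forward 0/2 (blocked), now at (x=1, y=7)
  L: turn left, now facing West
  F1: move forward 1, now at (x=0, y=7)
Final: (x=0, y=7), facing West

Answer: Final position: (x=0, y=7), facing West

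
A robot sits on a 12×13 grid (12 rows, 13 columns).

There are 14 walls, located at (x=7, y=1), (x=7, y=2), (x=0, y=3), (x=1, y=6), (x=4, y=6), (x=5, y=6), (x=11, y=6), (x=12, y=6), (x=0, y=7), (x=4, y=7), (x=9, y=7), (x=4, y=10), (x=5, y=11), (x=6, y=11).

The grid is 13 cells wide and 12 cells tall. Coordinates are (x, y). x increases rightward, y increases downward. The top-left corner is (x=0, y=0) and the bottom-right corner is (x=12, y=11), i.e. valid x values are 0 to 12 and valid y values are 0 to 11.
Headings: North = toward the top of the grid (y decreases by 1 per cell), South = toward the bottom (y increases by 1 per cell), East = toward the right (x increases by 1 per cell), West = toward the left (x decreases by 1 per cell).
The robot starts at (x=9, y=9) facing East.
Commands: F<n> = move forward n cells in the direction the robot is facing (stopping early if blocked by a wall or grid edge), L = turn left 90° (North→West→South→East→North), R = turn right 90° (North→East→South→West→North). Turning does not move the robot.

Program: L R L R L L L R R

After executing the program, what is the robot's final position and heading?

Start: (x=9, y=9), facing East
  L: turn left, now facing North
  R: turn right, now facing East
  L: turn left, now facing North
  R: turn right, now facing East
  L: turn left, now facing North
  L: turn left, now facing West
  L: turn left, now facing South
  R: turn right, now facing West
  R: turn right, now facing North
Final: (x=9, y=9), facing North

Answer: Final position: (x=9, y=9), facing North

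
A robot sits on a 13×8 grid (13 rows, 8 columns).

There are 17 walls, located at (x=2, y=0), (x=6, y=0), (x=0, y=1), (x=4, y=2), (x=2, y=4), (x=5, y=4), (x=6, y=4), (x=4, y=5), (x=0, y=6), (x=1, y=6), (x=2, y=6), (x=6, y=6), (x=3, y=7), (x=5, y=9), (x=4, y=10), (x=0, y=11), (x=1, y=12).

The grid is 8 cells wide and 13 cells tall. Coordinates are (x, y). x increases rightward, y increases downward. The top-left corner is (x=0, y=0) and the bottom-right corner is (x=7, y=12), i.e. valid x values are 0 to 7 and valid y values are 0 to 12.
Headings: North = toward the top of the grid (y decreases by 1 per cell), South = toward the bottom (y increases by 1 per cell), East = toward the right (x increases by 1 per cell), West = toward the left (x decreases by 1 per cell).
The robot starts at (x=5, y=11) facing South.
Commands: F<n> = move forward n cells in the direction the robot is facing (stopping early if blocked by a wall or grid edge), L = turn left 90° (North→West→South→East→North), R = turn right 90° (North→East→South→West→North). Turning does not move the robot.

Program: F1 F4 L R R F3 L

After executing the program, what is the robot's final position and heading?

Answer: Final position: (x=2, y=12), facing South

Derivation:
Start: (x=5, y=11), facing South
  F1: move forward 1, now at (x=5, y=12)
  F4: move forward 0/4 (blocked), now at (x=5, y=12)
  L: turn left, now facing East
  R: turn right, now facing South
  R: turn right, now facing West
  F3: move forward 3, now at (x=2, y=12)
  L: turn left, now facing South
Final: (x=2, y=12), facing South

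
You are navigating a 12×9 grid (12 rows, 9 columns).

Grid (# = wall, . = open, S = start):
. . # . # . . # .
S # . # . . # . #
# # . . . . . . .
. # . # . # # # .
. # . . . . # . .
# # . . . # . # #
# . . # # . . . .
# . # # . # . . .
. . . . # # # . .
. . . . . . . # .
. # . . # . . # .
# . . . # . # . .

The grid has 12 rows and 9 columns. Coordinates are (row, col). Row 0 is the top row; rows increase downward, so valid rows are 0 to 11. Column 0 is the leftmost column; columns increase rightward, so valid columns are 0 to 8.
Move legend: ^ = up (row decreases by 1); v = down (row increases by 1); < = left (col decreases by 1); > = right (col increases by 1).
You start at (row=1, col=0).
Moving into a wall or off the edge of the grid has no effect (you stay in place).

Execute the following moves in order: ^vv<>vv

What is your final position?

Start: (row=1, col=0)
  ^ (up): (row=1, col=0) -> (row=0, col=0)
  v (down): (row=0, col=0) -> (row=1, col=0)
  v (down): blocked, stay at (row=1, col=0)
  < (left): blocked, stay at (row=1, col=0)
  > (right): blocked, stay at (row=1, col=0)
  v (down): blocked, stay at (row=1, col=0)
  v (down): blocked, stay at (row=1, col=0)
Final: (row=1, col=0)

Answer: Final position: (row=1, col=0)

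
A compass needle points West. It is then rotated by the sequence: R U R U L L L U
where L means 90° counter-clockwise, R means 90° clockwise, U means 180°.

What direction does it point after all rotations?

Answer: Final heading: North

Derivation:
Start: West
  R (right (90° clockwise)) -> North
  U (U-turn (180°)) -> South
  R (right (90° clockwise)) -> West
  U (U-turn (180°)) -> East
  L (left (90° counter-clockwise)) -> North
  L (left (90° counter-clockwise)) -> West
  L (left (90° counter-clockwise)) -> South
  U (U-turn (180°)) -> North
Final: North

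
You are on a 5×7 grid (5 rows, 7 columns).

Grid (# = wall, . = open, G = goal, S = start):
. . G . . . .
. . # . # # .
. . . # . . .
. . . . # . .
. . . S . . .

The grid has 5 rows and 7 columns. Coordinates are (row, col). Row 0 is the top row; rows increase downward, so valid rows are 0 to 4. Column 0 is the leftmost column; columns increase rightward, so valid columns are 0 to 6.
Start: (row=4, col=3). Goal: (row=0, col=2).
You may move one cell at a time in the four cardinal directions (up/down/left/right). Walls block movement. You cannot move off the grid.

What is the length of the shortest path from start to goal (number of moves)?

BFS from (row=4, col=3) until reaching (row=0, col=2):
  Distance 0: (row=4, col=3)
  Distance 1: (row=3, col=3), (row=4, col=2), (row=4, col=4)
  Distance 2: (row=3, col=2), (row=4, col=1), (row=4, col=5)
  Distance 3: (row=2, col=2), (row=3, col=1), (row=3, col=5), (row=4, col=0), (row=4, col=6)
  Distance 4: (row=2, col=1), (row=2, col=5), (row=3, col=0), (row=3, col=6)
  Distance 5: (row=1, col=1), (row=2, col=0), (row=2, col=4), (row=2, col=6)
  Distance 6: (row=0, col=1), (row=1, col=0), (row=1, col=6)
  Distance 7: (row=0, col=0), (row=0, col=2), (row=0, col=6)  <- goal reached here
One shortest path (7 moves): (row=4, col=3) -> (row=4, col=2) -> (row=4, col=1) -> (row=3, col=1) -> (row=2, col=1) -> (row=1, col=1) -> (row=0, col=1) -> (row=0, col=2)

Answer: Shortest path length: 7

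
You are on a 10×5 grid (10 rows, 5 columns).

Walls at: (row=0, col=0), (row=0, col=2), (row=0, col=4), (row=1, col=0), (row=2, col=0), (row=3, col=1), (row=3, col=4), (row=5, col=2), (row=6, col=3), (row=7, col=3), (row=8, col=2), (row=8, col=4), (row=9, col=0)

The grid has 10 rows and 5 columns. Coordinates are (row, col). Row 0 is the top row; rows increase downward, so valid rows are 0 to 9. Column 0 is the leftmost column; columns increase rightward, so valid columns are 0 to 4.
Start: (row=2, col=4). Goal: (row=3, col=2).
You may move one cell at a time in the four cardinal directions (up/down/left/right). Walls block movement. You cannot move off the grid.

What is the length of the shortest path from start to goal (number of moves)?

BFS from (row=2, col=4) until reaching (row=3, col=2):
  Distance 0: (row=2, col=4)
  Distance 1: (row=1, col=4), (row=2, col=3)
  Distance 2: (row=1, col=3), (row=2, col=2), (row=3, col=3)
  Distance 3: (row=0, col=3), (row=1, col=2), (row=2, col=1), (row=3, col=2), (row=4, col=3)  <- goal reached here
One shortest path (3 moves): (row=2, col=4) -> (row=2, col=3) -> (row=2, col=2) -> (row=3, col=2)

Answer: Shortest path length: 3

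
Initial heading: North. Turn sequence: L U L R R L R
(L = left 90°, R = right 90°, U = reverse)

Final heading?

Answer: Final heading: South

Derivation:
Start: North
  L (left (90° counter-clockwise)) -> West
  U (U-turn (180°)) -> East
  L (left (90° counter-clockwise)) -> North
  R (right (90° clockwise)) -> East
  R (right (90° clockwise)) -> South
  L (left (90° counter-clockwise)) -> East
  R (right (90° clockwise)) -> South
Final: South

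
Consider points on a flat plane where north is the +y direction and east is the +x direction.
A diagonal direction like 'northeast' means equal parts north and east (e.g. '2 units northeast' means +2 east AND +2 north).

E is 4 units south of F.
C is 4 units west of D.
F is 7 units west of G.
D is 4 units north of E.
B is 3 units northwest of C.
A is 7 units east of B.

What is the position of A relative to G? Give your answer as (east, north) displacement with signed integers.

Place G at the origin (east=0, north=0).
  F is 7 units west of G: delta (east=-7, north=+0); F at (east=-7, north=0).
  E is 4 units south of F: delta (east=+0, north=-4); E at (east=-7, north=-4).
  D is 4 units north of E: delta (east=+0, north=+4); D at (east=-7, north=0).
  C is 4 units west of D: delta (east=-4, north=+0); C at (east=-11, north=0).
  B is 3 units northwest of C: delta (east=-3, north=+3); B at (east=-14, north=3).
  A is 7 units east of B: delta (east=+7, north=+0); A at (east=-7, north=3).
Therefore A relative to G: (east=-7, north=3).

Answer: A is at (east=-7, north=3) relative to G.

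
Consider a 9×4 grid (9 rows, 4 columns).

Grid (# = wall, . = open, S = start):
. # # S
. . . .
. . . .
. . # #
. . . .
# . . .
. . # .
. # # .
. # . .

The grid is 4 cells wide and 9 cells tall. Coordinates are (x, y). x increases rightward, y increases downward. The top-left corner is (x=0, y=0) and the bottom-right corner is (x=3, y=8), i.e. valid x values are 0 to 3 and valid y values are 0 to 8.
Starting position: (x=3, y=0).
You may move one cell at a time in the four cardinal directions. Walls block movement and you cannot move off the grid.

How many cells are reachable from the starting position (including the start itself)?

Answer: Reachable cells: 27

Derivation:
BFS flood-fill from (x=3, y=0):
  Distance 0: (x=3, y=0)
  Distance 1: (x=3, y=1)
  Distance 2: (x=2, y=1), (x=3, y=2)
  Distance 3: (x=1, y=1), (x=2, y=2)
  Distance 4: (x=0, y=1), (x=1, y=2)
  Distance 5: (x=0, y=0), (x=0, y=2), (x=1, y=3)
  Distance 6: (x=0, y=3), (x=1, y=4)
  Distance 7: (x=0, y=4), (x=2, y=4), (x=1, y=5)
  Distance 8: (x=3, y=4), (x=2, y=5), (x=1, y=6)
  Distance 9: (x=3, y=5), (x=0, y=6)
  Distance 10: (x=3, y=6), (x=0, y=7)
  Distance 11: (x=3, y=7), (x=0, y=8)
  Distance 12: (x=3, y=8)
  Distance 13: (x=2, y=8)
Total reachable: 27 (grid has 27 open cells total)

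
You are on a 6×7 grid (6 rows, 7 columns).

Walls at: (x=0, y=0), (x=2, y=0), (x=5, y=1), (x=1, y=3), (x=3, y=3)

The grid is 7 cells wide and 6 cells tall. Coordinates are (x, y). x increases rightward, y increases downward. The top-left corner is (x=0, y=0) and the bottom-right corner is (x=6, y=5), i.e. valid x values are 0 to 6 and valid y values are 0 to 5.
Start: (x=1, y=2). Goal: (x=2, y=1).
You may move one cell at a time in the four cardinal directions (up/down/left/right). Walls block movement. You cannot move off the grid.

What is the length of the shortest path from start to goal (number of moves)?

BFS from (x=1, y=2) until reaching (x=2, y=1):
  Distance 0: (x=1, y=2)
  Distance 1: (x=1, y=1), (x=0, y=2), (x=2, y=2)
  Distance 2: (x=1, y=0), (x=0, y=1), (x=2, y=1), (x=3, y=2), (x=0, y=3), (x=2, y=3)  <- goal reached here
One shortest path (2 moves): (x=1, y=2) -> (x=2, y=2) -> (x=2, y=1)

Answer: Shortest path length: 2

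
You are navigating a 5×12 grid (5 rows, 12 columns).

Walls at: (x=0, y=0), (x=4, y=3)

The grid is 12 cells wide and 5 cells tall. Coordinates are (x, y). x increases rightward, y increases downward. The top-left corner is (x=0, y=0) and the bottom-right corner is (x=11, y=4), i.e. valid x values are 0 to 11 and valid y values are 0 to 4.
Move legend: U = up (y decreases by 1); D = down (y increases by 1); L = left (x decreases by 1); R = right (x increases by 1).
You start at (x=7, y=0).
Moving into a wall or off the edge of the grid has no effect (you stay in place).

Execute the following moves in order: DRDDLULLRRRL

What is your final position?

Start: (x=7, y=0)
  D (down): (x=7, y=0) -> (x=7, y=1)
  R (right): (x=7, y=1) -> (x=8, y=1)
  D (down): (x=8, y=1) -> (x=8, y=2)
  D (down): (x=8, y=2) -> (x=8, y=3)
  L (left): (x=8, y=3) -> (x=7, y=3)
  U (up): (x=7, y=3) -> (x=7, y=2)
  L (left): (x=7, y=2) -> (x=6, y=2)
  L (left): (x=6, y=2) -> (x=5, y=2)
  R (right): (x=5, y=2) -> (x=6, y=2)
  R (right): (x=6, y=2) -> (x=7, y=2)
  R (right): (x=7, y=2) -> (x=8, y=2)
  L (left): (x=8, y=2) -> (x=7, y=2)
Final: (x=7, y=2)

Answer: Final position: (x=7, y=2)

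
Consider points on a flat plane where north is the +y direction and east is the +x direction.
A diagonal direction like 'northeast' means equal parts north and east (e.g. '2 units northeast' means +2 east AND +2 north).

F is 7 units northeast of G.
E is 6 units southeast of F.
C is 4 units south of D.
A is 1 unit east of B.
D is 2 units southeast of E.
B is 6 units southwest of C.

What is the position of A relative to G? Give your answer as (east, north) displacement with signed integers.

Place G at the origin (east=0, north=0).
  F is 7 units northeast of G: delta (east=+7, north=+7); F at (east=7, north=7).
  E is 6 units southeast of F: delta (east=+6, north=-6); E at (east=13, north=1).
  D is 2 units southeast of E: delta (east=+2, north=-2); D at (east=15, north=-1).
  C is 4 units south of D: delta (east=+0, north=-4); C at (east=15, north=-5).
  B is 6 units southwest of C: delta (east=-6, north=-6); B at (east=9, north=-11).
  A is 1 unit east of B: delta (east=+1, north=+0); A at (east=10, north=-11).
Therefore A relative to G: (east=10, north=-11).

Answer: A is at (east=10, north=-11) relative to G.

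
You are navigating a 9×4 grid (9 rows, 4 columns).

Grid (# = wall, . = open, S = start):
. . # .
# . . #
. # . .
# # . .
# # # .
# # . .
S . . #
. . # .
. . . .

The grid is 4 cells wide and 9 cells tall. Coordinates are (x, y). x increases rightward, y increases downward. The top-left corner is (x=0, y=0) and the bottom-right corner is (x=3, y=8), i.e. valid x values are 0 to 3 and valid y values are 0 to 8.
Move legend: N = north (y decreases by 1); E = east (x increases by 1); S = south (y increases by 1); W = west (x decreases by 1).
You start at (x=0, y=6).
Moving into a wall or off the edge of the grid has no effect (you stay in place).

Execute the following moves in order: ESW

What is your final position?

Start: (x=0, y=6)
  E (east): (x=0, y=6) -> (x=1, y=6)
  S (south): (x=1, y=6) -> (x=1, y=7)
  W (west): (x=1, y=7) -> (x=0, y=7)
Final: (x=0, y=7)

Answer: Final position: (x=0, y=7)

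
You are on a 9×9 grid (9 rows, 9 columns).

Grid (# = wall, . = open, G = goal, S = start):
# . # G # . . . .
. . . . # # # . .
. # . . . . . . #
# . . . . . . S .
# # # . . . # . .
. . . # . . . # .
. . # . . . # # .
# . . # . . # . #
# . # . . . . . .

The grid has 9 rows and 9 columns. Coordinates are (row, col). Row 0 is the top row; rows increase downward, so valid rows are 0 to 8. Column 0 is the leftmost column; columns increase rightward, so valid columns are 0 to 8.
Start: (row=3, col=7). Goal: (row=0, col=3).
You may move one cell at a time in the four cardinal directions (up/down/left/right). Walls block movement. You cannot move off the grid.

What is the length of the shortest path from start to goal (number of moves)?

Answer: Shortest path length: 7

Derivation:
BFS from (row=3, col=7) until reaching (row=0, col=3):
  Distance 0: (row=3, col=7)
  Distance 1: (row=2, col=7), (row=3, col=6), (row=3, col=8), (row=4, col=7)
  Distance 2: (row=1, col=7), (row=2, col=6), (row=3, col=5), (row=4, col=8)
  Distance 3: (row=0, col=7), (row=1, col=8), (row=2, col=5), (row=3, col=4), (row=4, col=5), (row=5, col=8)
  Distance 4: (row=0, col=6), (row=0, col=8), (row=2, col=4), (row=3, col=3), (row=4, col=4), (row=5, col=5), (row=6, col=8)
  Distance 5: (row=0, col=5), (row=2, col=3), (row=3, col=2), (row=4, col=3), (row=5, col=4), (row=5, col=6), (row=6, col=5)
  Distance 6: (row=1, col=3), (row=2, col=2), (row=3, col=1), (row=6, col=4), (row=7, col=5)
  Distance 7: (row=0, col=3), (row=1, col=2), (row=6, col=3), (row=7, col=4), (row=8, col=5)  <- goal reached here
One shortest path (7 moves): (row=3, col=7) -> (row=3, col=6) -> (row=3, col=5) -> (row=3, col=4) -> (row=3, col=3) -> (row=2, col=3) -> (row=1, col=3) -> (row=0, col=3)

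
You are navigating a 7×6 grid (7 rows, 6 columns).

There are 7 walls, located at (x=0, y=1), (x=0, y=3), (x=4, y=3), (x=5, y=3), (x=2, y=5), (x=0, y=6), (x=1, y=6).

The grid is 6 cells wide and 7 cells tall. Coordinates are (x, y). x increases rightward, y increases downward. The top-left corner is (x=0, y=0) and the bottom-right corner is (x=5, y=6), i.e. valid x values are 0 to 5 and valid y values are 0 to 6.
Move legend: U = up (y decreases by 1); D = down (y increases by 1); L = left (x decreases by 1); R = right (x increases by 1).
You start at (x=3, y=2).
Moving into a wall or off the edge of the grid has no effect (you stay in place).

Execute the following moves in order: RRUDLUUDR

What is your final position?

Answer: Final position: (x=5, y=1)

Derivation:
Start: (x=3, y=2)
  R (right): (x=3, y=2) -> (x=4, y=2)
  R (right): (x=4, y=2) -> (x=5, y=2)
  U (up): (x=5, y=2) -> (x=5, y=1)
  D (down): (x=5, y=1) -> (x=5, y=2)
  L (left): (x=5, y=2) -> (x=4, y=2)
  U (up): (x=4, y=2) -> (x=4, y=1)
  U (up): (x=4, y=1) -> (x=4, y=0)
  D (down): (x=4, y=0) -> (x=4, y=1)
  R (right): (x=4, y=1) -> (x=5, y=1)
Final: (x=5, y=1)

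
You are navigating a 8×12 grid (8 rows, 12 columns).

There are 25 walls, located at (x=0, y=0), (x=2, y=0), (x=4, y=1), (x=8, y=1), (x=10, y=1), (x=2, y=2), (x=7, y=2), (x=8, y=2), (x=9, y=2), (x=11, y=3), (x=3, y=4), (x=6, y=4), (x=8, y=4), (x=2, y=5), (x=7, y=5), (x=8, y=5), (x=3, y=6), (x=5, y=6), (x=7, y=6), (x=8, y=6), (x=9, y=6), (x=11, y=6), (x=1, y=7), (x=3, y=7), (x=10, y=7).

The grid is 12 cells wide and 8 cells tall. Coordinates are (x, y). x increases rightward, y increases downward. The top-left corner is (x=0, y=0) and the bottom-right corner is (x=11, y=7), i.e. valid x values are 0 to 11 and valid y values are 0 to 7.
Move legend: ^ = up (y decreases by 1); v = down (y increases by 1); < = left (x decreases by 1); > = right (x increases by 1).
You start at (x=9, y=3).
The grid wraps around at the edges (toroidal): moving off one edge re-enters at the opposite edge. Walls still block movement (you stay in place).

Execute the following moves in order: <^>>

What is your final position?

Start: (x=9, y=3)
  < (left): (x=9, y=3) -> (x=8, y=3)
  ^ (up): blocked, stay at (x=8, y=3)
  > (right): (x=8, y=3) -> (x=9, y=3)
  > (right): (x=9, y=3) -> (x=10, y=3)
Final: (x=10, y=3)

Answer: Final position: (x=10, y=3)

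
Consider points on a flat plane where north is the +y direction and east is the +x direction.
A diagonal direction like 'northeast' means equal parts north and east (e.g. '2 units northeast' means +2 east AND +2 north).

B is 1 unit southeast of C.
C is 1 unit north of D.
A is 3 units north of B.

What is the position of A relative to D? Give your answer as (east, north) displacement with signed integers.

Place D at the origin (east=0, north=0).
  C is 1 unit north of D: delta (east=+0, north=+1); C at (east=0, north=1).
  B is 1 unit southeast of C: delta (east=+1, north=-1); B at (east=1, north=0).
  A is 3 units north of B: delta (east=+0, north=+3); A at (east=1, north=3).
Therefore A relative to D: (east=1, north=3).

Answer: A is at (east=1, north=3) relative to D.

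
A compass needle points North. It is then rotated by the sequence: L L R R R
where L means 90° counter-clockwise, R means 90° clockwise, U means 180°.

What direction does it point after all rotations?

Answer: Final heading: East

Derivation:
Start: North
  L (left (90° counter-clockwise)) -> West
  L (left (90° counter-clockwise)) -> South
  R (right (90° clockwise)) -> West
  R (right (90° clockwise)) -> North
  R (right (90° clockwise)) -> East
Final: East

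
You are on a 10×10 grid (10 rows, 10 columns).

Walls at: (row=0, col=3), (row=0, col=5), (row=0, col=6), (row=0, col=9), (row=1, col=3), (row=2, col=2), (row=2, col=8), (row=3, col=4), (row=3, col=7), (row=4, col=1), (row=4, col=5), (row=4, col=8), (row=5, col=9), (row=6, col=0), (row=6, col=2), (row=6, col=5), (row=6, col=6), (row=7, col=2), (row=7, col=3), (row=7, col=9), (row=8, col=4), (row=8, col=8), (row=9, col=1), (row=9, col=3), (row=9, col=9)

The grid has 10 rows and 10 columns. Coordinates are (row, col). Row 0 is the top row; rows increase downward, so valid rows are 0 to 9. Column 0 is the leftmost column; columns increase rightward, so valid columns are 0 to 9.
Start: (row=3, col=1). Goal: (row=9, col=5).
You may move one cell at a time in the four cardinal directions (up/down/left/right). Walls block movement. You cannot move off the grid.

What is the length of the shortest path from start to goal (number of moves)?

Answer: Shortest path length: 10

Derivation:
BFS from (row=3, col=1) until reaching (row=9, col=5):
  Distance 0: (row=3, col=1)
  Distance 1: (row=2, col=1), (row=3, col=0), (row=3, col=2)
  Distance 2: (row=1, col=1), (row=2, col=0), (row=3, col=3), (row=4, col=0), (row=4, col=2)
  Distance 3: (row=0, col=1), (row=1, col=0), (row=1, col=2), (row=2, col=3), (row=4, col=3), (row=5, col=0), (row=5, col=2)
  Distance 4: (row=0, col=0), (row=0, col=2), (row=2, col=4), (row=4, col=4), (row=5, col=1), (row=5, col=3)
  Distance 5: (row=1, col=4), (row=2, col=5), (row=5, col=4), (row=6, col=1), (row=6, col=3)
  Distance 6: (row=0, col=4), (row=1, col=5), (row=2, col=6), (row=3, col=5), (row=5, col=5), (row=6, col=4), (row=7, col=1)
  Distance 7: (row=1, col=6), (row=2, col=7), (row=3, col=6), (row=5, col=6), (row=7, col=0), (row=7, col=4), (row=8, col=1)
  Distance 8: (row=1, col=7), (row=4, col=6), (row=5, col=7), (row=7, col=5), (row=8, col=0), (row=8, col=2)
  Distance 9: (row=0, col=7), (row=1, col=8), (row=4, col=7), (row=5, col=8), (row=6, col=7), (row=7, col=6), (row=8, col=3), (row=8, col=5), (row=9, col=0), (row=9, col=2)
  Distance 10: (row=0, col=8), (row=1, col=9), (row=6, col=8), (row=7, col=7), (row=8, col=6), (row=9, col=5)  <- goal reached here
One shortest path (10 moves): (row=3, col=1) -> (row=3, col=2) -> (row=3, col=3) -> (row=4, col=3) -> (row=4, col=4) -> (row=5, col=4) -> (row=6, col=4) -> (row=7, col=4) -> (row=7, col=5) -> (row=8, col=5) -> (row=9, col=5)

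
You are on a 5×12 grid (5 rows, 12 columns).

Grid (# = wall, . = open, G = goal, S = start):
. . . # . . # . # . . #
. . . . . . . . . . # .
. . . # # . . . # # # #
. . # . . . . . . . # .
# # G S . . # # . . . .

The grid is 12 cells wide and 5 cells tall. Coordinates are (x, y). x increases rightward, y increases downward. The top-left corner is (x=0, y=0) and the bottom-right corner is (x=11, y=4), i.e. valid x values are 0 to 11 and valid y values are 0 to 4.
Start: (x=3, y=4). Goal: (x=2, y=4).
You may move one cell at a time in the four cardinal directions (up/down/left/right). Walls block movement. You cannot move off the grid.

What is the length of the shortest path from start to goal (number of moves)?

BFS from (x=3, y=4) until reaching (x=2, y=4):
  Distance 0: (x=3, y=4)
  Distance 1: (x=3, y=3), (x=2, y=4), (x=4, y=4)  <- goal reached here
One shortest path (1 moves): (x=3, y=4) -> (x=2, y=4)

Answer: Shortest path length: 1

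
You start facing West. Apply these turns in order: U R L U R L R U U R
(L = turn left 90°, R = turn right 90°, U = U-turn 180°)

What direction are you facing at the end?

Answer: Final heading: East

Derivation:
Start: West
  U (U-turn (180°)) -> East
  R (right (90° clockwise)) -> South
  L (left (90° counter-clockwise)) -> East
  U (U-turn (180°)) -> West
  R (right (90° clockwise)) -> North
  L (left (90° counter-clockwise)) -> West
  R (right (90° clockwise)) -> North
  U (U-turn (180°)) -> South
  U (U-turn (180°)) -> North
  R (right (90° clockwise)) -> East
Final: East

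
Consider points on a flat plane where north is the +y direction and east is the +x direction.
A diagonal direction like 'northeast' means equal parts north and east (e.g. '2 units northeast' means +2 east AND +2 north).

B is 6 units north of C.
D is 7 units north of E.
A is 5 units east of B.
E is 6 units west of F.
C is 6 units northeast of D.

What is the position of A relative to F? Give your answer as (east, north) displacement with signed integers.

Place F at the origin (east=0, north=0).
  E is 6 units west of F: delta (east=-6, north=+0); E at (east=-6, north=0).
  D is 7 units north of E: delta (east=+0, north=+7); D at (east=-6, north=7).
  C is 6 units northeast of D: delta (east=+6, north=+6); C at (east=0, north=13).
  B is 6 units north of C: delta (east=+0, north=+6); B at (east=0, north=19).
  A is 5 units east of B: delta (east=+5, north=+0); A at (east=5, north=19).
Therefore A relative to F: (east=5, north=19).

Answer: A is at (east=5, north=19) relative to F.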